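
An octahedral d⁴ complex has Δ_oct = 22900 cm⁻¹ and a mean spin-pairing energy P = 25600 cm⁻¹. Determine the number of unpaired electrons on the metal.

4

Δ_oct < P, so pairing is avoided: the ground state is high-spin.
That gives t₂g³ eg¹.
Unpaired electrons: 4.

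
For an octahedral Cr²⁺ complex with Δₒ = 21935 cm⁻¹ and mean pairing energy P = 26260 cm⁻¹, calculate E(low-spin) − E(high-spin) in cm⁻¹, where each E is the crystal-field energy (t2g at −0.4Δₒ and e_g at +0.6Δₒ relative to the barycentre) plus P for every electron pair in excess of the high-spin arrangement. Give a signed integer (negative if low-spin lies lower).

4325

Cr sits in group 6; removing 2 electrons leaves Cr²⁺ with 6 − 2 = 4 d electrons.
High-spin d⁴ fills as t2g^3 e_g^1 with CFSE 3(−0.4) + 1(+0.6) = -0.6Δₒ = -13161 cm⁻¹.
For low-spin the configuration is t2g^4 e_g^0: orbital energy -1.6 × 21935 = -35096 cm⁻¹, and 1 additional pair relative to high-spin adds 26260 cm⁻¹, giving -8836 cm⁻¹.
The difference is -8836 − (-13161) = 4325 cm⁻¹, so high-spin lies lower.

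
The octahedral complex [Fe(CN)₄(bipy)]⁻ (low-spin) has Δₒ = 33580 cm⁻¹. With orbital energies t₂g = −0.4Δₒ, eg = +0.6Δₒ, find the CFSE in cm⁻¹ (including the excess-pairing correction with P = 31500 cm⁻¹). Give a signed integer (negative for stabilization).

Ligand charges: 4×(-1) from CN⁻ and 1×(+0) from bipy sum to -4; with overall charge -1, Fe is +3.
Fe³⁺: group 8, so d-count = 8 − 3 = 5.
Electron filling gives t₂g⁵ eg⁰.
Orbital CFSE = 5(-0.4) + 0(0.6) = -2.0Δₒ = -2.0 × 33580 = -67160 cm⁻¹.
Relative to high-spin t₂g³ eg² (0 paired), the low-spin configuration has 2 additional pairs, contributing +2 × 31500 = +63000 cm⁻¹.
Overall CFSE = -67160 + 63000 = -4160 cm⁻¹.

-4160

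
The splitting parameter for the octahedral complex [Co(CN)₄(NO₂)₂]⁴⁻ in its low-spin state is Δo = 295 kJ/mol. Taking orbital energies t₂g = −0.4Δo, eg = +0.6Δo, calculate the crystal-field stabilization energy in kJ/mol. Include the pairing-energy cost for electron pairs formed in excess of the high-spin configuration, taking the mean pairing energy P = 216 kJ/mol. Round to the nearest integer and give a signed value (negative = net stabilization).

Ligand charges: 4×(-1) from CN⁻ and 2×(-1) from NO₂⁻ sum to -6; with overall charge -4, Co is +2.
Co²⁺: group 9, so d-count = 9 − 2 = 7.
Configuration: t₂g⁶ eg¹.
The orbital stabilization is -1.8Δo = -1.8 × 295 = -531 kJ/mol.
High-spin d⁷ would be t₂g⁵ eg² with 2 pairs; low-spin has 3, so 1 excess pair costs +1P = +216 kJ/mol.
Net CFSE = -531 + 216 = -315 kJ/mol.

-315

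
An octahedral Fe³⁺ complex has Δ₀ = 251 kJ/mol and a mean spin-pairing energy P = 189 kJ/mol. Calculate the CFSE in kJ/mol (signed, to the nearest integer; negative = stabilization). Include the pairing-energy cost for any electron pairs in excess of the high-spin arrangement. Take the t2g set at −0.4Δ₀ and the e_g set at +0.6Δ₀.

-124

Fe sits in group 8; removing 3 electrons leaves Fe³⁺ with 8 − 3 = 5 d electrons.
Since Δ₀ = 251 kJ/mol > P = 189 kJ/mol, the complex adopts the low-spin configuration.
Filling d⁵ accordingly: t2g^5 e_g^0.
Orbital CFSE = -2.0Δ₀ = -2.0 × 251 = -502 kJ/mol.
Excess pairs vs high-spin: 2 − 0 = 2; pairing cost = +378 kJ/mol.
Net CFSE = -502 + 378 = -124 kJ/mol.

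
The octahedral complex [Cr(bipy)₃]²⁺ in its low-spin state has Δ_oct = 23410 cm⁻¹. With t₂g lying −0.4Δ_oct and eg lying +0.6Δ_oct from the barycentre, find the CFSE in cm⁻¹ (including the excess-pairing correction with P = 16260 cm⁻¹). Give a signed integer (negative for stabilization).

-21196

bipy is neutral, so the +2 overall charge sits on Cr: oxidation state +2.
Cr sits in group 6; removing 2 electrons leaves Cr²⁺ with 6 − 2 = 4 d electrons.
Configuration: t₂g⁴ eg⁰.
Orbital CFSE = 4(-0.4) + 0(0.6) = -1.6Δ_oct = -1.6 × 23410 = -37456 cm⁻¹.
Relative to high-spin t₂g³ eg¹ (0 paired), the low-spin configuration has 1 additional pair, contributing +1 × 16260 = +16260 cm⁻¹.
Net CFSE = -37456 + 16260 = -21196 cm⁻¹.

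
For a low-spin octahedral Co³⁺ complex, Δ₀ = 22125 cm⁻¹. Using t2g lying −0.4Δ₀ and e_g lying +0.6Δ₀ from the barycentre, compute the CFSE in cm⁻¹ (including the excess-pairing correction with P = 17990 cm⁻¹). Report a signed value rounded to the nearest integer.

-17120

Co is in group 9, so Co³⁺ is d⁶ (9 − 3 = 6).
The d⁶ electrons fill as t2g^6 e_g^0.
CFSE(orbital) = 6×(-0.4Δ₀) + 0×(0.6Δ₀) = -2.4Δ₀; with Δ₀ = 22125 cm⁻¹ that is -53100 cm⁻¹.
High-spin d⁶ would be t2g^4 e_g^2 with 1 pair; low-spin has 3, so 2 excess pairs cost +2P = +35980 cm⁻¹.
Net CFSE = -53100 + 35980 = -17120 cm⁻¹.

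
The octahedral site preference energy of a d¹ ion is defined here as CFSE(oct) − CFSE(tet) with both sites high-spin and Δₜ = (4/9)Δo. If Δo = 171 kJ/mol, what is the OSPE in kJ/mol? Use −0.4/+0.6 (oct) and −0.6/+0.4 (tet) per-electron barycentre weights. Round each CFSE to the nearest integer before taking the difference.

Octahedral high-spin t2g^1 e_g^0: CFSE = -0.4 × 171 = -68 kJ/mol.
In a tetrahedral site the filling is e^1 t2^0: CFSE(tet) = -0.6Δₜ = -0.6 × (4/9)(171) = -46 kJ/mol.
OSPE = -68 − (-46) = -22 kJ/mol.

-22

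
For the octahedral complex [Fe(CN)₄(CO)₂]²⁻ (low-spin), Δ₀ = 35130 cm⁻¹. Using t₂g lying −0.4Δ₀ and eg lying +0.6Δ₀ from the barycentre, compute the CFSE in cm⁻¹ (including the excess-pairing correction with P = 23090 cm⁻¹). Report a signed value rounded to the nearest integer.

-38132

Ligand charges: 4×(-1) from CN⁻ and 2×(+0) from CO sum to -4; with overall charge -2, Fe is +2.
Group 8 minus oxidation state +2 gives a d⁶ configuration for Fe²⁺.
Electron filling gives t₂g⁶ eg⁰.
Orbital CFSE = 6(-0.4) + 0(0.6) = -2.4Δ₀ = -2.4 × 35130 = -84312 cm⁻¹.
Pairing penalty: 3 pairs vs 1 in the high-spin reference → 2 extra × P = 46180 cm⁻¹.
Combining: -84312 + 46180 = -38132 cm⁻¹.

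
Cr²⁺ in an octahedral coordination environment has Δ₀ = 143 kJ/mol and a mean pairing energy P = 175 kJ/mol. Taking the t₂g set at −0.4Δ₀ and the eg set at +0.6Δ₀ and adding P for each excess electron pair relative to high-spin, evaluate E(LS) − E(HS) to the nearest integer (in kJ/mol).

32

Group 6 minus oxidation state +2 gives a d⁴ configuration for Cr²⁺.
High-spin d⁴ fills as t₂g³ eg¹ with CFSE 3(−0.4) + 1(+0.6) = -0.6Δ₀ = -86 kJ/mol.
Low-spin: t₂g⁴ eg⁰, orbital CFSE = -1.6Δ₀ = -229 kJ/mol; plus 1 excess pair × P = +175 kJ/mol; total -54 kJ/mol.
E(LS) − E(HS) = -54 − (-86) = 32 kJ/mol.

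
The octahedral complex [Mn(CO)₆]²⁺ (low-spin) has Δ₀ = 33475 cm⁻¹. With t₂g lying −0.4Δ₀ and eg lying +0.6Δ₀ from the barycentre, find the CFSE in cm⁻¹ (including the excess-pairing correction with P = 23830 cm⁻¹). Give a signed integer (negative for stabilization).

-19290

CO is neutral, so the +2 overall charge sits on Mn: oxidation state +2.
Group 7 minus oxidation state +2 gives a d⁵ configuration for Mn²⁺.
Electron filling gives t₂g⁵ eg⁰.
CFSE(orbital) = 5×(-0.4Δ₀) + 0×(0.6Δ₀) = -2.0Δ₀; with Δ₀ = 33475 cm⁻¹ that is -66950 cm⁻¹.
High-spin d⁵ would be t₂g³ eg² with 0 pairs; low-spin has 2, so 2 excess pairs cost +2P = +47660 cm⁻¹.
Overall CFSE = -66950 + 47660 = -19290 cm⁻¹.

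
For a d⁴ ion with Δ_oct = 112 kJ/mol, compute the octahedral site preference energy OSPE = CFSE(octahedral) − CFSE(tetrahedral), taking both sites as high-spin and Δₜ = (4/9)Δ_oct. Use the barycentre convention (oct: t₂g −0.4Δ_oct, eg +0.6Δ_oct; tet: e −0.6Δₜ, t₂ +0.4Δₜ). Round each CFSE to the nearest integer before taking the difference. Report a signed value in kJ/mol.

-47

Octahedral high-spin t2g^3 e_g^1: CFSE = -0.6 × 112 = -67 kJ/mol.
Tetrahedral: e^2 t2^2, CFSE = 2(−0.6) + 2(+0.4) = -0.4Δₜ = -0.4 × (4/9) × 112 = -20 kJ/mol.
OSPE = CFSE(oct) − CFSE(tet) = -67 − (-20) = -47 kJ/mol.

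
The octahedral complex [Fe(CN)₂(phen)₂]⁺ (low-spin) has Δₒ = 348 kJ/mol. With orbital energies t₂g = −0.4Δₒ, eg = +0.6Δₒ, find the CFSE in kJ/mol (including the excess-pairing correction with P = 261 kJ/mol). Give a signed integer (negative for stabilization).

Ligand charges: 2×(-1) from CN⁻ and 2×(+0) from phen sum to -2; with overall charge +1, Fe is +3.
Fe sits in group 8; removing 3 electrons leaves Fe³⁺ with 8 − 3 = 5 d electrons.
Electron filling gives t₂g⁵ eg⁰.
The orbital stabilization is -2.0Δₒ = -2.0 × 348 = -696 kJ/mol.
Pairing penalty: 2 pairs vs 0 in the high-spin reference → 2 extra × P = 522 kJ/mol.
Overall CFSE = -696 + 522 = -174 kJ/mol.

-174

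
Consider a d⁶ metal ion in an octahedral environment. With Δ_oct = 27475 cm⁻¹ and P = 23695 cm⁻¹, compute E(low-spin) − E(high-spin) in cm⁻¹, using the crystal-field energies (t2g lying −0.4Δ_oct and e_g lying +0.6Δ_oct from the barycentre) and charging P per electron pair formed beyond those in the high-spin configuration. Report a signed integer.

-7560

High-spin: t2g^4 e_g^2, CFSE = -0.4Δ_oct = -10990 cm⁻¹.
Low-spin: t2g^6 e_g^0, orbital CFSE = -2.4Δ_oct = -65940 cm⁻¹; plus 2 excess pairs × P = +47390 cm⁻¹; total -18550 cm⁻¹.
Thus E(LS) − E(HS) = -7560 cm⁻¹.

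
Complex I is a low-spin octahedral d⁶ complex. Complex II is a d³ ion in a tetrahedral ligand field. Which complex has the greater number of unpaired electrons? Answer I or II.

II

I: t2g^6 e_g^0 → 0 unpaired.
II: With tetrahedral geometry the complex is necessarily high-spin; e² t₂¹ → 3 unpaired.
So II has more unpaired electrons.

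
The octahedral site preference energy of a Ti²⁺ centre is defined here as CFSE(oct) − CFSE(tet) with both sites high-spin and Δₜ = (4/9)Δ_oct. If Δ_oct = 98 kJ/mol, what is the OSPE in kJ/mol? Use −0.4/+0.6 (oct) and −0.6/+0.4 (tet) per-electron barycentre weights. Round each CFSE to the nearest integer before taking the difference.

Group 4 minus oxidation state +2 gives a d² configuration for Ti²⁺.
Octahedral (high-spin): t2g^2 e_g^0, CFSE = 2(−0.4) + 0(+0.6) = -0.8Δ_oct = -0.8 × 98 = -78 kJ/mol.
In a tetrahedral site the filling is e^2 t2^0: CFSE(tet) = -1.2Δₜ = -1.2 × (4/9)(98) = -52 kJ/mol.
OSPE = CFSE(oct) − CFSE(tet) = -78 − (-52) = -26 kJ/mol.

-26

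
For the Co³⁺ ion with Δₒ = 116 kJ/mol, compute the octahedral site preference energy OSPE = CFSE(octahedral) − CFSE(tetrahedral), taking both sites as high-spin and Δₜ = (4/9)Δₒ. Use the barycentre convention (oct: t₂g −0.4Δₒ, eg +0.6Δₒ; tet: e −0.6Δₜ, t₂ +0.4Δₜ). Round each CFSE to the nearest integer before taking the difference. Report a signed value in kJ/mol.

-15

Co is in group 9, so Co³⁺ is d⁶ (9 − 3 = 6).
Octahedral (high-spin): t2g^4 e_g^2, CFSE = 4(−0.4) + 2(+0.6) = -0.4Δₒ = -0.4 × 116 = -46 kJ/mol.
In a tetrahedral site the filling is e^3 t2^3: CFSE(tet) = -0.6Δₜ = -0.6 × (4/9)(116) = -31 kJ/mol.
OSPE = CFSE(oct) − CFSE(tet) = -46 − (-31) = -15 kJ/mol.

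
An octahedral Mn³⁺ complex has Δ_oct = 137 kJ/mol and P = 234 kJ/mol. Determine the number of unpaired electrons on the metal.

4

Mn is in group 7, so Mn³⁺ is d⁴ (7 − 3 = 4).
Δ_oct < P, so pairing is avoided: the ground state is high-spin.
Configuration: t2g^3 e_g^1.
Unpaired electrons: 4.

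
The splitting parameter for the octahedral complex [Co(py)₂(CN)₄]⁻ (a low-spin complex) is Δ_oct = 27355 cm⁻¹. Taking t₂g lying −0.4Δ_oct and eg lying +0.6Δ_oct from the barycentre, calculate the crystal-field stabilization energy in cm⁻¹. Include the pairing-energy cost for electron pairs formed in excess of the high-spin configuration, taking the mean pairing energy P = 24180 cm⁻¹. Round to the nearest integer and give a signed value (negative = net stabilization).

Ligand charges: 2×(+0) from py and 4×(-1) from CN⁻ sum to -4; with overall charge -1, Co is +3.
Co³⁺: group 9, so d-count = 9 − 3 = 6.
The d⁶ electrons fill as t₂g⁶ eg⁰.
CFSE(orbital) = 6×(-0.4Δ_oct) + 0×(0.6Δ_oct) = -2.4Δ_oct; with Δ_oct = 27355 cm⁻¹ that is -65652 cm⁻¹.
High-spin d⁶ would be t₂g⁴ eg² with 1 pair; low-spin has 3, so 2 excess pairs cost +2P = +48360 cm⁻¹.
Net CFSE = -65652 + 48360 = -17292 cm⁻¹.

-17292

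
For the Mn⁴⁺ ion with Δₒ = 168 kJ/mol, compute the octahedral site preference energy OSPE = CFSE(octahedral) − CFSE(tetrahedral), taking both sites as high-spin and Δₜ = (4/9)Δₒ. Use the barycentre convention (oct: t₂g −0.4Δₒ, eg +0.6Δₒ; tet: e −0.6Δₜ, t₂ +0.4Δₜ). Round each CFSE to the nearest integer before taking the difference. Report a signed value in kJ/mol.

-142

Group 7 minus oxidation state +4 gives a d³ configuration for Mn⁴⁺.
Octahedral (high-spin): t₂g³ eg⁰, CFSE = 3(−0.4) + 0(+0.6) = -1.2Δₒ = -1.2 × 168 = -202 kJ/mol.
Tetrahedral e² t₂¹ gives -0.8Δₜ = -0.8 × (4/9) × 168 = -60 kJ/mol.
OSPE = CFSE(oct) − CFSE(tet) = -202 − (-60) = -142 kJ/mol.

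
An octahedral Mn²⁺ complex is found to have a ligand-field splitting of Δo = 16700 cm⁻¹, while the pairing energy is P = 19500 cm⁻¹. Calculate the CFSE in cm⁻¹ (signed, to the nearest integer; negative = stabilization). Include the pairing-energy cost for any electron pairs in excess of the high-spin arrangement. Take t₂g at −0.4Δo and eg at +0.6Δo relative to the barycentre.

Mn²⁺: group 7, so d-count = 7 − 2 = 5.
Δo < P, so pairing is avoided: the ground state is high-spin.
Configuration: t₂g³ eg².
Orbital CFSE = 0.0Δo = 0.0 × 16700 = 0 cm⁻¹.
High-spin has no excess pairs, so no pairing correction applies.

0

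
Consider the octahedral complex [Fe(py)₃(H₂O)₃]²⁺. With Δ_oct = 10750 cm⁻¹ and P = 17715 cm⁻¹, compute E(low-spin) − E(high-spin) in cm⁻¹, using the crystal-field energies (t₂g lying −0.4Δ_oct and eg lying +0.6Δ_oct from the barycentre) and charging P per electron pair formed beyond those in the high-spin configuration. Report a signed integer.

Ligand charges: 3×(+0) from py and 3×(+0) from H₂O sum to +0; with overall charge +2, Fe is +2.
Group 8 minus oxidation state +2 gives a d⁶ configuration for Fe²⁺.
High-spin d⁶ fills as t₂g⁴ eg² with CFSE 4(−0.4) + 2(+0.6) = -0.4Δ_oct = -4300 cm⁻¹.
Low-spin t₂g⁶ eg⁰ gives -2.4Δ_oct = -25800 cm⁻¹, but forming 2 extra pairs costs 2P = 35430 cm⁻¹, so E(LS) = -25800 + 35430 = 9630 cm⁻¹.
The difference is 9630 − (-4300) = 13930 cm⁻¹, so high-spin lies lower.

13930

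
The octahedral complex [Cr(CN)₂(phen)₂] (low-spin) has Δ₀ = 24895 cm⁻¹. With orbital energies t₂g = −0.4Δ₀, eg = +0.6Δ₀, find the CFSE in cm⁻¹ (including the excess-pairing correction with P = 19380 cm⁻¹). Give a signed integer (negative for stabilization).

Ligand charges: 2×(-1) from CN⁻ and 2×(+0) from phen sum to -2; with overall charge +0, Cr is +2.
Cr sits in group 6; removing 2 electrons leaves Cr²⁺ with 6 − 2 = 4 d electrons.
Configuration: t₂g⁴ eg⁰.
CFSE(orbital) = 4×(-0.4Δ₀) + 0×(0.6Δ₀) = -1.6Δ₀; with Δ₀ = 24895 cm⁻¹ that is -39832 cm⁻¹.
High-spin d⁴ would be t₂g³ eg¹ with 0 pairs; low-spin has 1, so 1 excess pair costs +1P = +19380 cm⁻¹.
Combining: -39832 + 19380 = -20452 cm⁻¹.

-20452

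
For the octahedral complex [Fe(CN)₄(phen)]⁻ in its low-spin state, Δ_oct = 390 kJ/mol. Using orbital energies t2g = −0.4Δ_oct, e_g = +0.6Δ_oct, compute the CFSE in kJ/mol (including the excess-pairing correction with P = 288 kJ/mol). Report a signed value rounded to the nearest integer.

Ligand charges: 4×(-1) from CN⁻ and 1×(+0) from phen sum to -4; with overall charge -1, Fe is +3.
Fe is in group 8, so Fe³⁺ is d⁵ (8 − 3 = 5).
The d⁵ electrons fill as t2g^5 e_g^0.
The orbital stabilization is -2.0Δ_oct = -2.0 × 390 = -780 kJ/mol.
High-spin d⁵ would be t2g^3 e_g^2 with 0 pairs; low-spin has 2, so 2 excess pairs cost +2P = +576 kJ/mol.
Combining: -780 + 576 = -204 kJ/mol.

-204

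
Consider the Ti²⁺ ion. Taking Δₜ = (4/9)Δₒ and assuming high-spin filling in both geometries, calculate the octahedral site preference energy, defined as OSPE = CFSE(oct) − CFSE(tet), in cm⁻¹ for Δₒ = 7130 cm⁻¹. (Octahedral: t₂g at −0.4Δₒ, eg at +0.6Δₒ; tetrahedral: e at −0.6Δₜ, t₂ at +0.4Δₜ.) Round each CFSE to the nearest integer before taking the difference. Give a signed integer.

Ti is in group 4, so Ti²⁺ is d² (4 − 2 = 2).
In an octahedral site d² (HS) is t₂g² eg⁰, giving CFSE(oct) = -0.8Δₒ = -5704 cm⁻¹.
In a tetrahedral site the filling is e² t₂⁰: CFSE(tet) = -1.2Δₜ = -1.2 × (4/9)(7130) = -3803 cm⁻¹.
Subtracting, OSPE = -5704 − (-3803) = -1901 cm⁻¹.

-1901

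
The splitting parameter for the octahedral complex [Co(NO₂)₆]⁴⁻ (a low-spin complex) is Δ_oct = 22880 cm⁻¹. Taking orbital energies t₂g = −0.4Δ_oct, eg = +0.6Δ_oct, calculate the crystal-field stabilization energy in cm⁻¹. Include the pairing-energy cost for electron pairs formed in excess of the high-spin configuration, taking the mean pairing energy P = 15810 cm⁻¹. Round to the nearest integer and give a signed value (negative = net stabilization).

Each NO₂⁻ contributes -1; 6 × (-1) = -6. With overall charge -4, Co is in the +2 oxidation state.
Co is in group 9, so Co²⁺ is d⁷ (9 − 2 = 7).
Electron filling gives t₂g⁶ eg¹.
The orbital stabilization is -1.8Δ_oct = -1.8 × 22880 = -41184 cm⁻¹.
Pairing penalty: 3 pairs vs 2 in the high-spin reference → 1 extra × P = 15810 cm⁻¹.
Overall CFSE = -41184 + 15810 = -25374 cm⁻¹.

-25374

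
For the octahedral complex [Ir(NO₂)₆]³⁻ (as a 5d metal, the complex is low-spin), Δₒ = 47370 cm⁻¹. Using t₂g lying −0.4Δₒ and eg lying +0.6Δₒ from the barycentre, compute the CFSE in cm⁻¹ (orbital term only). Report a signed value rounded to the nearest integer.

Each NO₂⁻ contributes -1; 6 × (-1) = -6. With overall charge -3, Ir is in the +3 oxidation state.
Group 9 minus oxidation state +3 gives a d⁶ configuration for Ir³⁺.
The d⁶ electrons fill as t₂g⁶ eg⁰.
Orbital CFSE = 6(-0.4) + 0(0.6) = -2.4Δₒ = -2.4 × 47370 = -113688 cm⁻¹.

-113688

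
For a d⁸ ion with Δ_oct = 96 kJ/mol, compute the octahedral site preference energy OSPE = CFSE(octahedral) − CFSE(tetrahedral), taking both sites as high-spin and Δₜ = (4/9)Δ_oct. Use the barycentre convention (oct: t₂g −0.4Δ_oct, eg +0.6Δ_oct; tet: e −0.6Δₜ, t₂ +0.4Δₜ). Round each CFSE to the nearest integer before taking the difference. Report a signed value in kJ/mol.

-81

Octahedral (high-spin): t2g^6 e_g^2, CFSE = 6(−0.4) + 2(+0.6) = -1.2Δ_oct = -1.2 × 96 = -115 kJ/mol.
Tetrahedral: e^4 t2^4, CFSE = 4(−0.6) + 4(+0.4) = -0.8Δₜ = -0.8 × (4/9) × 96 = -34 kJ/mol.
OSPE = CFSE(oct) − CFSE(tet) = -115 − (-34) = -81 kJ/mol.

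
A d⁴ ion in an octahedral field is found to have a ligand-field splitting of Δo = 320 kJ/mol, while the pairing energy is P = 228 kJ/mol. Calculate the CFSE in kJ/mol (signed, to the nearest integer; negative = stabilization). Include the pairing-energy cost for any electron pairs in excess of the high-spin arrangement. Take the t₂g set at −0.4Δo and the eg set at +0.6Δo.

-284

With Δo > P the complex is low-spin.
Filling d⁴ accordingly: t₂g⁴ eg⁰.
Orbital CFSE = -1.6Δo = -1.6 × 320 = -512 kJ/mol.
Excess pairs vs high-spin: 1 − 0 = 1; pairing cost = +228 kJ/mol.
Net CFSE = -512 + 228 = -284 kJ/mol.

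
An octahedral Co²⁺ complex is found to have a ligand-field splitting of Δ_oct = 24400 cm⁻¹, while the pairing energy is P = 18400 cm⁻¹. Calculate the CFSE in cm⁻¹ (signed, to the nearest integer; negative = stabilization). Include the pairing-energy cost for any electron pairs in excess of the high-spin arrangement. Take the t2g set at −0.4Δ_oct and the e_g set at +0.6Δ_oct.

Group 9 minus oxidation state +2 gives a d⁷ configuration for Co²⁺.
Here Δ_oct > P (24400 > 18400), so the low-spin state is favoured.
That gives t2g^6 e_g^1.
Orbital CFSE = -1.8Δ_oct = -1.8 × 24400 = -43920 cm⁻¹.
Excess pairs vs high-spin: 3 − 2 = 1; pairing cost = +18400 cm⁻¹.
Net CFSE = -43920 + 18400 = -25520 cm⁻¹.

-25520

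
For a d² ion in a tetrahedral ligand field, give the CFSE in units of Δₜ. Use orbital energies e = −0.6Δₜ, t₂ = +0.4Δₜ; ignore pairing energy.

-1.2 Δₜ

Tetrahedral splitting is small, so the complex is high-spin.
Configuration: e² t₂⁰.
CFSE = 2(-0.6Δₜ) + 0(0.4Δₜ) = -1.2Δₜ + 0.0Δₜ = -1.2Δₜ.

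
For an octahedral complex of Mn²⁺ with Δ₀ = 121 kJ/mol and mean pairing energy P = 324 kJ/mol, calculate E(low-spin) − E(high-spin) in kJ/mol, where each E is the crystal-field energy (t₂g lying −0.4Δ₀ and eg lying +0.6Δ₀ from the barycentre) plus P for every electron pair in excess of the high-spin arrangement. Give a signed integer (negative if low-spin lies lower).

Mn sits in group 7; removing 2 electrons leaves Mn²⁺ with 7 − 2 = 5 d electrons.
In the high-spin limit (t₂g³ eg²) the orbital term is 0.0Δ₀ = 0 kJ/mol, with no excess pairing.
Low-spin t₂g⁵ eg⁰ gives -2.0Δ₀ = -242 kJ/mol, but forming 2 extra pairs costs 2P = 648 kJ/mol, so E(LS) = -242 + 648 = 406 kJ/mol.
The difference is 406 − (0) = 406 kJ/mol, so high-spin lies lower.

406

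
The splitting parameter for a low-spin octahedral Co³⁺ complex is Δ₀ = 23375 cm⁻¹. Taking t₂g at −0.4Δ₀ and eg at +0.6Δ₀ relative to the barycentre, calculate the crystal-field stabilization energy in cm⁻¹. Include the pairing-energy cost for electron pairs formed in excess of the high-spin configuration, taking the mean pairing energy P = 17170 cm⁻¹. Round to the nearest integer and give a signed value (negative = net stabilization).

-21760

Co is in group 9, so Co³⁺ is d⁶ (9 − 3 = 6).
Configuration: t₂g⁶ eg⁰.
The orbital stabilization is -2.4Δ₀ = -2.4 × 23375 = -56100 cm⁻¹.
High-spin d⁶ would be t₂g⁴ eg² with 1 pair; low-spin has 3, so 2 excess pairs cost +2P = +34340 cm⁻¹.
Net CFSE = -56100 + 34340 = -21760 cm⁻¹.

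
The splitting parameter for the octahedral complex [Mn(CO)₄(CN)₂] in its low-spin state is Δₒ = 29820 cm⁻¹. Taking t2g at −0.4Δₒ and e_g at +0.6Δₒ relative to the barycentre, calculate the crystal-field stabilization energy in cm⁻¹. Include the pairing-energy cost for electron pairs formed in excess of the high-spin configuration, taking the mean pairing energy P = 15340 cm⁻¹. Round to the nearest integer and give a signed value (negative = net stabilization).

-28960

Ligand charges: 4×(+0) from CO and 2×(-1) from CN⁻ sum to -2; with overall charge +0, Mn is +2.
Mn is in group 7, so Mn²⁺ is d⁵ (7 − 2 = 5).
Configuration: t2g^5 e_g^0.
The orbital stabilization is -2.0Δₒ = -2.0 × 29820 = -59640 cm⁻¹.
High-spin d⁵ would be t2g^3 e_g^2 with 0 pairs; low-spin has 2, so 2 excess pairs cost +2P = +30680 cm⁻¹.
Combining: -59640 + 30680 = -28960 cm⁻¹.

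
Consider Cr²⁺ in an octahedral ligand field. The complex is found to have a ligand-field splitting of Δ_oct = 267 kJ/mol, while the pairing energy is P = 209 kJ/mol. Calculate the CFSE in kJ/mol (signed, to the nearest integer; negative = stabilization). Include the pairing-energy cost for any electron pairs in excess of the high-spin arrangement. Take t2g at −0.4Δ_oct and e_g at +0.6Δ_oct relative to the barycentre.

Cr sits in group 6; removing 2 electrons leaves Cr²⁺ with 6 − 2 = 4 d electrons.
Δ_oct > P, so pairing is preferred: the ground state is low-spin.
That gives t2g^4 e_g^0.
Orbital CFSE = -1.6Δ_oct = -1.6 × 267 = -427 kJ/mol.
Excess pairs vs high-spin: 1 − 0 = 1; pairing cost = +209 kJ/mol.
Net CFSE = -427 + 209 = -218 kJ/mol.

-218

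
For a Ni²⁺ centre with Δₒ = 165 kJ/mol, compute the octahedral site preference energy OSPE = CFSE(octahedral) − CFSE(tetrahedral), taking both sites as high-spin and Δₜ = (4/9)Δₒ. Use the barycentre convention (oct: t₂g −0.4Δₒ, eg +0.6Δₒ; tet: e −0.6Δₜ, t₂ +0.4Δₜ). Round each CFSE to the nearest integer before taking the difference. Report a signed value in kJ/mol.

-139

Group 10 minus oxidation state +2 gives a d⁸ configuration for Ni²⁺.
Octahedral high-spin t₂g⁶ eg²: CFSE = -1.2 × 165 = -198 kJ/mol.
In a tetrahedral site the filling is e⁴ t₂⁴: CFSE(tet) = -0.8Δₜ = -0.8 × (4/9)(165) = -59 kJ/mol.
OSPE = CFSE(oct) − CFSE(tet) = -198 − (-59) = -139 kJ/mol.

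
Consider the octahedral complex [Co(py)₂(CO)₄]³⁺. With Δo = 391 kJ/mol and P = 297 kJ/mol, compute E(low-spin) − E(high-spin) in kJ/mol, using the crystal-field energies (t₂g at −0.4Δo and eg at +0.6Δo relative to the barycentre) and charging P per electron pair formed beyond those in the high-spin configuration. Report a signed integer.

-188

Ligand charges: 2×(+0) from py and 4×(+0) from CO sum to +0; with overall charge +3, Co is +3.
Co³⁺: group 9, so d-count = 9 − 3 = 6.
In the high-spin limit (t₂g⁴ eg²) the orbital term is -0.4Δo = -156 kJ/mol, with no excess pairing.
Low-spin: t₂g⁶ eg⁰, orbital CFSE = -2.4Δo = -938 kJ/mol; plus 2 excess pairs × P = +594 kJ/mol; total -344 kJ/mol.
Thus E(LS) − E(HS) = -188 kJ/mol.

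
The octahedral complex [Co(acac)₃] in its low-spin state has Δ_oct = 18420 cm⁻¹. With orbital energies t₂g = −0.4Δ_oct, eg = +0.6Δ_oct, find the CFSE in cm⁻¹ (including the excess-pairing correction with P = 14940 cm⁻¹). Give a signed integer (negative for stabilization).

-14328

Each acac⁻ contributes -1; 3 × (-1) = -3. With overall charge +0, Co is in the +3 oxidation state.
Co sits in group 9; removing 3 electrons leaves Co³⁺ with 9 − 3 = 6 d electrons.
Electron filling gives t₂g⁶ eg⁰.
Orbital CFSE = 6(-0.4) + 0(0.6) = -2.4Δ_oct = -2.4 × 18420 = -44208 cm⁻¹.
Relative to high-spin t₂g⁴ eg² (1 paired), the low-spin configuration has 2 additional pairs, contributing +2 × 14940 = +29880 cm⁻¹.
Net CFSE = -44208 + 29880 = -14328 cm⁻¹.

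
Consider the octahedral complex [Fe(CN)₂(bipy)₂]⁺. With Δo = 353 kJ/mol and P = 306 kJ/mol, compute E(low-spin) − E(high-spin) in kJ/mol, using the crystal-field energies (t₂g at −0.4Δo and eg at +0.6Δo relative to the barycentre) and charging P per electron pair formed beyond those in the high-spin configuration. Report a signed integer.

-94

Ligand charges: 2×(-1) from CN⁻ and 2×(+0) from bipy sum to -2; with overall charge +1, Fe is +3.
Fe is in group 8, so Fe³⁺ is d⁵ (8 − 3 = 5).
In the high-spin limit (t₂g³ eg²) the orbital term is 0.0Δo = 0 kJ/mol, with no excess pairing.
Low-spin: t₂g⁵ eg⁰, orbital CFSE = -2.0Δo = -706 kJ/mol; plus 2 excess pairs × P = +612 kJ/mol; total -94 kJ/mol.
E(LS) − E(HS) = -94 − (0) = -94 kJ/mol.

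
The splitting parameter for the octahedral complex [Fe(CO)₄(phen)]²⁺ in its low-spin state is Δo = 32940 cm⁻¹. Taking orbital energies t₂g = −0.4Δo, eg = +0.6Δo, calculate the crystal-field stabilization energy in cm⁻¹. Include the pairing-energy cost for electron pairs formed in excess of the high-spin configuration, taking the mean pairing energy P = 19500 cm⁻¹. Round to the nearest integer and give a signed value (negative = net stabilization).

-40056

Ligand charges: 4×(+0) from CO and 1×(+0) from phen sum to +0; with overall charge +2, Fe is +2.
Fe sits in group 8; removing 2 electrons leaves Fe²⁺ with 8 − 2 = 6 d electrons.
The d⁶ electrons fill as t₂g⁶ eg⁰.
Orbital CFSE = 6(-0.4) + 0(0.6) = -2.4Δo = -2.4 × 32940 = -79056 cm⁻¹.
Pairing penalty: 3 pairs vs 1 in the high-spin reference → 2 extra × P = 39000 cm⁻¹.
Combining: -79056 + 39000 = -40056 cm⁻¹.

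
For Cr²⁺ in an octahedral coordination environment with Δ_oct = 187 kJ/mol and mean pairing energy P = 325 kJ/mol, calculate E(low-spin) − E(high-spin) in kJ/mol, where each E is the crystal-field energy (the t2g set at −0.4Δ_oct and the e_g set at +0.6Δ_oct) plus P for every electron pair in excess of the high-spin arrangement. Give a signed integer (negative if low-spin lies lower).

138

Cr is in group 6, so Cr²⁺ is d⁴ (6 − 2 = 4).
High-spin: t2g^3 e_g^1, CFSE = -0.6Δ_oct = -112 kJ/mol.
For low-spin the configuration is t2g^4 e_g^0: orbital energy -1.6 × 187 = -299 kJ/mol, and 1 additional pair relative to high-spin adds 325 kJ/mol, giving 26 kJ/mol.
E(LS) − E(HS) = 26 − (-112) = 138 kJ/mol.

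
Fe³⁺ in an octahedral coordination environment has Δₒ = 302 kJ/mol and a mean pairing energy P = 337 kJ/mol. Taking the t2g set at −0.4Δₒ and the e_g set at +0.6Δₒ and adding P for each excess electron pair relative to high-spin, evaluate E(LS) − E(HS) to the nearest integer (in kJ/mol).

Fe is in group 8, so Fe³⁺ is d⁵ (8 − 3 = 5).
High-spin: t2g^3 e_g^2, CFSE = 0.0Δₒ = 0 kJ/mol.
Low-spin t2g^5 e_g^0 gives -2.0Δₒ = -604 kJ/mol, but forming 2 extra pairs costs 2P = 674 kJ/mol, so E(LS) = -604 + 674 = 70 kJ/mol.
E(LS) − E(HS) = 70 − (0) = 70 kJ/mol.

70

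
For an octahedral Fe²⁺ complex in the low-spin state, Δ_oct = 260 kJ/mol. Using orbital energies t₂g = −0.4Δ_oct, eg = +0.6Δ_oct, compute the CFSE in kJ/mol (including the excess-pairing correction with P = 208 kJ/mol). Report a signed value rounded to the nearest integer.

-208

Fe²⁺: group 8, so d-count = 8 − 2 = 6.
Configuration: t₂g⁶ eg⁰.
Orbital CFSE = 6(-0.4) + 0(0.6) = -2.4Δ_oct = -2.4 × 260 = -624 kJ/mol.
Pairing penalty: 3 pairs vs 1 in the high-spin reference → 2 extra × P = 416 kJ/mol.
Overall CFSE = -624 + 416 = -208 kJ/mol.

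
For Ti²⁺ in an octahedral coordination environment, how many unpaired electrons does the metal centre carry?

2

Ti sits in group 4; removing 2 electrons leaves Ti²⁺ with 4 − 2 = 2 d electrons.
For octahedral d² the high- and low-spin configurations coincide.
Configuration: t₂g² eg⁰, giving 2 unpaired electrons.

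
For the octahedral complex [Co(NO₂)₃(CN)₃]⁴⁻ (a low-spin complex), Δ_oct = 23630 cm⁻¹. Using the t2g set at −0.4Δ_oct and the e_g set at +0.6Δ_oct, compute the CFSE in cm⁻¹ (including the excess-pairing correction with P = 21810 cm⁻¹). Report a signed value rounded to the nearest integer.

-20724

Ligand charges: 3×(-1) from NO₂⁻ and 3×(-1) from CN⁻ sum to -6; with overall charge -4, Co is +2.
Co²⁺: group 9, so d-count = 9 − 2 = 7.
Configuration: t2g^6 e_g^1.
Orbital CFSE = 6(-0.4) + 1(0.6) = -1.8Δ_oct = -1.8 × 23630 = -42534 cm⁻¹.
High-spin d⁷ would be t2g^5 e_g^2 with 2 pairs; low-spin has 3, so 1 excess pair costs +1P = +21810 cm⁻¹.
Net CFSE = -42534 + 21810 = -20724 cm⁻¹.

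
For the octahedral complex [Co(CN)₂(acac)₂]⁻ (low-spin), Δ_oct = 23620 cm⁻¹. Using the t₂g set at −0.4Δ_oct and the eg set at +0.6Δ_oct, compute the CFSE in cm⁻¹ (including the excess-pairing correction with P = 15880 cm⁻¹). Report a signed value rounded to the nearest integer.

-24928

Ligand charges: 2×(-1) from CN⁻ and 2×(-1) from acac⁻ sum to -4; with overall charge -1, Co is +3.
Co sits in group 9; removing 3 electrons leaves Co³⁺ with 9 − 3 = 6 d electrons.
Electron filling gives t₂g⁶ eg⁰.
CFSE(orbital) = 6×(-0.4Δ_oct) + 0×(0.6Δ_oct) = -2.4Δ_oct; with Δ_oct = 23620 cm⁻¹ that is -56688 cm⁻¹.
High-spin d⁶ would be t₂g⁴ eg² with 1 pair; low-spin has 3, so 2 excess pairs cost +2P = +31760 cm⁻¹.
Combining: -56688 + 31760 = -24928 cm⁻¹.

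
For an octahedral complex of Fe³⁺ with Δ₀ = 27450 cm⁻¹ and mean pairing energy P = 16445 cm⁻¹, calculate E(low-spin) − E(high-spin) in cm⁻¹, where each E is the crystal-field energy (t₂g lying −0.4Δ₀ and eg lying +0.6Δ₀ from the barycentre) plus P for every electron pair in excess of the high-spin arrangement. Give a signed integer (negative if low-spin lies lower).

-22010

Fe sits in group 8; removing 3 electrons leaves Fe³⁺ with 8 − 3 = 5 d electrons.
High-spin: t₂g³ eg², CFSE = 0.0Δ₀ = 0 cm⁻¹.
For low-spin the configuration is t₂g⁵ eg⁰: orbital energy -2.0 × 27450 = -54900 cm⁻¹, and 2 additional pairs relative to high-spin add 32890 cm⁻¹, giving -22010 cm⁻¹.
Thus E(LS) − E(HS) = -22010 cm⁻¹.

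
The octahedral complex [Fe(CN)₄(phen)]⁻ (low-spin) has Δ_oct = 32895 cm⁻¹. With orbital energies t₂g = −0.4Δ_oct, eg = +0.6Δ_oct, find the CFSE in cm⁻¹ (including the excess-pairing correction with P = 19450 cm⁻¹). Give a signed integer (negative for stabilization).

Ligand charges: 4×(-1) from CN⁻ and 1×(+0) from phen sum to -4; with overall charge -1, Fe is +3.
Fe is in group 8, so Fe³⁺ is d⁵ (8 − 3 = 5).
Electron filling gives t₂g⁵ eg⁰.
Orbital CFSE = 5(-0.4) + 0(0.6) = -2.0Δ_oct = -2.0 × 32895 = -65790 cm⁻¹.
High-spin d⁵ would be t₂g³ eg² with 0 pairs; low-spin has 2, so 2 excess pairs cost +2P = +38900 cm⁻¹.
Overall CFSE = -65790 + 38900 = -26890 cm⁻¹.

-26890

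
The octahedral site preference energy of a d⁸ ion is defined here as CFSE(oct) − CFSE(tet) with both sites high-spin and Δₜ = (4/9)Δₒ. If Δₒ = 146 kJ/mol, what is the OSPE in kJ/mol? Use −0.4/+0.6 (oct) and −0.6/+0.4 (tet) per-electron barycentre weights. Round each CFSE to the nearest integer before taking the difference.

Octahedral (high-spin): t2g^6 e_g^2, CFSE = 6(−0.4) + 2(+0.6) = -1.2Δₒ = -1.2 × 146 = -175 kJ/mol.
In a tetrahedral site the filling is e^4 t2^4: CFSE(tet) = -0.8Δₜ = -0.8 × (4/9)(146) = -52 kJ/mol.
OSPE = CFSE(oct) − CFSE(tet) = -175 − (-52) = -123 kJ/mol.

-123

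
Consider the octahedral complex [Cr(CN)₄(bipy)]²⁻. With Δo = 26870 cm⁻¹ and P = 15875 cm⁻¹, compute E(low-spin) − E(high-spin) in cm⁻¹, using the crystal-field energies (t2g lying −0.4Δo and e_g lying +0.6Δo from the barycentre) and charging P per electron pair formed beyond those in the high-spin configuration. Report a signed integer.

Ligand charges: 4×(-1) from CN⁻ and 1×(+0) from bipy sum to -4; with overall charge -2, Cr is +2.
Group 6 minus oxidation state +2 gives a d⁴ configuration for Cr²⁺.
High-spin: t2g^3 e_g^1, CFSE = -0.6Δo = -16122 cm⁻¹.
For low-spin the configuration is t2g^4 e_g^0: orbital energy -1.6 × 26870 = -42992 cm⁻¹, and 1 additional pair relative to high-spin adds 15875 cm⁻¹, giving -27117 cm⁻¹.
The difference is -27117 − (-16122) = -10995 cm⁻¹, so low-spin lies lower.

-10995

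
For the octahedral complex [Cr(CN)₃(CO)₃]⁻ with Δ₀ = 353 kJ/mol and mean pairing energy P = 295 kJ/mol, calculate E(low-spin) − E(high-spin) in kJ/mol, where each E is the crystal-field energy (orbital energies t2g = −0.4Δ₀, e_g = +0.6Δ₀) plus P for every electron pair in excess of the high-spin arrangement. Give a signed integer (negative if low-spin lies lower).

-58

Ligand charges: 3×(-1) from CN⁻ and 3×(+0) from CO sum to -3; with overall charge -1, Cr is +2.
Group 6 minus oxidation state +2 gives a d⁴ configuration for Cr²⁺.
High-spin: t2g^3 e_g^1, CFSE = -0.6Δ₀ = -212 kJ/mol.
For low-spin the configuration is t2g^4 e_g^0: orbital energy -1.6 × 353 = -565 kJ/mol, and 1 additional pair relative to high-spin adds 295 kJ/mol, giving -270 kJ/mol.
E(LS) − E(HS) = -270 − (-212) = -58 kJ/mol.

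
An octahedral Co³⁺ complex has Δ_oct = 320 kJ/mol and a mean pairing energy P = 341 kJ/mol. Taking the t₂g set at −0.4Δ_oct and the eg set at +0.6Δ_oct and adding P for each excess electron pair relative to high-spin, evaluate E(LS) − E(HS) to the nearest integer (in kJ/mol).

42

Group 9 minus oxidation state +3 gives a d⁶ configuration for Co³⁺.
High-spin: t₂g⁴ eg², CFSE = -0.4Δ_oct = -128 kJ/mol.
Low-spin: t₂g⁶ eg⁰, orbital CFSE = -2.4Δ_oct = -768 kJ/mol; plus 2 excess pairs × P = +682 kJ/mol; total -86 kJ/mol.
Thus E(LS) − E(HS) = 42 kJ/mol.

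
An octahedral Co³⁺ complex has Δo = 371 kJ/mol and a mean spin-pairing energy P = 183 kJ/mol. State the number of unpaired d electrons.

0

Co³⁺: group 9, so d-count = 9 − 3 = 6.
Here Δo > P (371 > 183), so the low-spin state is favoured.
Configuration: t2g^6 e_g^0.
Unpaired electrons: 0.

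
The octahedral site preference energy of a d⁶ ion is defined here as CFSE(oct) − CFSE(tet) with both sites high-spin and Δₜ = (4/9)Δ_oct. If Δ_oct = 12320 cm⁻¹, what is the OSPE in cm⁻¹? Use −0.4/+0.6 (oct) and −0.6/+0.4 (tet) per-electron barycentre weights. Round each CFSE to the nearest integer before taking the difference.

Octahedral (high-spin): t2g^4 e_g^2, CFSE = 4(−0.4) + 2(+0.6) = -0.4Δ_oct = -0.4 × 12320 = -4928 cm⁻¹.
Tetrahedral e^3 t2^3 gives -0.6Δₜ = -0.6 × (4/9) × 12320 = -3285 cm⁻¹.
OSPE = -4928 − (-3285) = -1643 cm⁻¹.

-1643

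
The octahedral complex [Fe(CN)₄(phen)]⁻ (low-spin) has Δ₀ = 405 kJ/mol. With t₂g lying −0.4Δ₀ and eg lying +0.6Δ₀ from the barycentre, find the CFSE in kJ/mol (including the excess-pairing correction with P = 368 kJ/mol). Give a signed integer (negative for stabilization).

-74

Ligand charges: 4×(-1) from CN⁻ and 1×(+0) from phen sum to -4; with overall charge -1, Fe is +3.
Group 8 minus oxidation state +3 gives a d⁵ configuration for Fe³⁺.
Electron filling gives t₂g⁵ eg⁰.
CFSE(orbital) = 5×(-0.4Δ₀) + 0×(0.6Δ₀) = -2.0Δ₀; with Δ₀ = 405 kJ/mol that is -810 kJ/mol.
Relative to high-spin t₂g³ eg² (0 paired), the low-spin configuration has 2 additional pairs, contributing +2 × 368 = +736 kJ/mol.
Overall CFSE = -810 + 736 = -74 kJ/mol.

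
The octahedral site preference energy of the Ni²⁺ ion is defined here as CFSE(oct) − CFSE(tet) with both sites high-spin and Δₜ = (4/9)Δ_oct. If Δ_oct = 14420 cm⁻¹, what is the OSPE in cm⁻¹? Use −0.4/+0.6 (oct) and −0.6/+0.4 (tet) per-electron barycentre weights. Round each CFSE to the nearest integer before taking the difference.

Group 10 minus oxidation state +2 gives a d⁸ configuration for Ni²⁺.
Octahedral high-spin t₂g⁶ eg²: CFSE = -1.2 × 14420 = -17304 cm⁻¹.
Tetrahedral: e⁴ t₂⁴, CFSE = 4(−0.6) + 4(+0.4) = -0.8Δₜ = -0.8 × (4/9) × 14420 = -5127 cm⁻¹.
OSPE = -17304 − (-5127) = -12177 cm⁻¹.

-12177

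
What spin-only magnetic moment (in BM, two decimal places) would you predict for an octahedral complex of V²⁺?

V is in group 5, so V²⁺ is d³ (5 − 2 = 3).
For octahedral d³ the high- and low-spin configurations coincide.
Configuration: t₂g³ eg⁰ → 3 unpaired electrons.
μ(spin-only) = √[3(3+2)] = √15 ≈ 3.87 BM.

3.87 BM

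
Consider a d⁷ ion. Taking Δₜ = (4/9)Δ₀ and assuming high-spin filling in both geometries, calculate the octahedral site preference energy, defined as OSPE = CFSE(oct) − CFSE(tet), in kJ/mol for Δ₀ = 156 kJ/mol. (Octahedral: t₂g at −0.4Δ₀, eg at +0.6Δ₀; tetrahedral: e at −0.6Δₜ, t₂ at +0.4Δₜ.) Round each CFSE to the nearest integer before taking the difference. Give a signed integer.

In an octahedral site d⁷ (HS) is t₂g⁵ eg², giving CFSE(oct) = -0.8Δ₀ = -125 kJ/mol.
Tetrahedral: e⁴ t₂³, CFSE = 4(−0.6) + 3(+0.4) = -1.2Δₜ = -1.2 × (4/9) × 156 = -83 kJ/mol.
Subtracting, OSPE = -125 − (-83) = -42 kJ/mol.

-42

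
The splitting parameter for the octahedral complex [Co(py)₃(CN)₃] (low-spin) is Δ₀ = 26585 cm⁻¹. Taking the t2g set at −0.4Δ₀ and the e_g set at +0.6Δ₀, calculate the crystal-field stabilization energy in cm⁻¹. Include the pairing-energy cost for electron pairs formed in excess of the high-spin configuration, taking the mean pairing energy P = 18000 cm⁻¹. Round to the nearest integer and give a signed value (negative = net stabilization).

-27804

Ligand charges: 3×(+0) from py and 3×(-1) from CN⁻ sum to -3; with overall charge +0, Co is +3.
Co is in group 9, so Co³⁺ is d⁶ (9 − 3 = 6).
The d⁶ electrons fill as t2g^6 e_g^0.
The orbital stabilization is -2.4Δ₀ = -2.4 × 26585 = -63804 cm⁻¹.
Relative to high-spin t2g^4 e_g^2 (1 paired), the low-spin configuration has 2 additional pairs, contributing +2 × 18000 = +36000 cm⁻¹.
Net CFSE = -63804 + 36000 = -27804 cm⁻¹.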